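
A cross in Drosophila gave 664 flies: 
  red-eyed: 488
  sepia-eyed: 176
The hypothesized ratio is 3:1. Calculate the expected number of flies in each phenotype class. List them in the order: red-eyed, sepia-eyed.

498, 166

Expected counts for N = 664 under a 3:1 ratio (total parts = 4):
  red-eyed: 664 × 3/4 = 498
  sepia-eyed: 664 × 1/4 = 166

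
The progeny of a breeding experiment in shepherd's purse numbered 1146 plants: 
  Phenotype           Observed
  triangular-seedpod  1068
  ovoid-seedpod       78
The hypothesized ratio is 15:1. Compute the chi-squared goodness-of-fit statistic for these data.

The 15:1 ratio has 16 parts, so with N = 1146 the expected counts are:
  triangular-seedpod: 1146 × 15/16 = 1074.375
  ovoid-seedpod: 1146 × 1/16 = 71.625
χ² = Σ (O − E)² / E
  triangular-seedpod: (1068 − 1074.375)² / 1074.375 = 0.0378
  ovoid-seedpod: (78 − 71.625)² / 71.625 = 0.5674
χ² = 0.0378 + 0.5674 = 0.6052 ≈ 0.605

0.605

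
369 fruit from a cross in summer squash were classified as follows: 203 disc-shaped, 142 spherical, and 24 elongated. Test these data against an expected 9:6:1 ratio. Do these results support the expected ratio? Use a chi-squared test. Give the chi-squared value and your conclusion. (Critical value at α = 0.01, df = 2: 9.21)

Expected counts for N = 369 under a 9:6:1 ratio (total parts = 16):
  disc-shaped: 369 × 9/16 = 207.5625
  spherical: 369 × 6/16 = 138.375
  elongated: 369 × 1/16 = 23.0625
χ² = Σ (O − E)² / E
  disc-shaped: (203 − 207.5625)² / 207.5625 = 0.1003
  spherical: (142 − 138.375)² / 138.375 = 0.0950
  elongated: (24 − 23.0625)² / 23.0625 = 0.0381
χ² = 0.1003 + 0.0950 + 0.0381 = 0.2334 ≈ 0.233
Degrees of freedom = 3 − 1 = 2; critical value at α = 0.01 is 9.21.
Since 0.233 < 9.21, we fail to reject the null hypothesis — the data are consistent with the 9:6:1 ratio.

0.233; consistent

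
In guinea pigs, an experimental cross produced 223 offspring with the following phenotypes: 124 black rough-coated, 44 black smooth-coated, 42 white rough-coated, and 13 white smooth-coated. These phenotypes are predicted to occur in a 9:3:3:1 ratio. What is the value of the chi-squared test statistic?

0.195

The 9:3:3:1 ratio has 16 parts, so with N = 223 the expected counts are:
  black rough-coated: 223 × 9/16 = 125.4375
  black smooth-coated: 223 × 3/16 = 41.8125
  white rough-coated: 223 × 3/16 = 41.8125
  white smooth-coated: 223 × 1/16 = 13.9375
χ² = Σ (O − E)² / E
  black rough-coated: (124 − 125.4375)² / 125.4375 = 0.0165
  black smooth-coated: (44 − 41.8125)² / 41.8125 = 0.1144
  white rough-coated: (42 − 41.8125)² / 41.8125 = 0.0008
  white smooth-coated: (13 − 13.9375)² / 13.9375 = 0.0631
χ² = 0.0165 + 0.1144 + 0.0008 + 0.0631 = 0.1948 ≈ 0.195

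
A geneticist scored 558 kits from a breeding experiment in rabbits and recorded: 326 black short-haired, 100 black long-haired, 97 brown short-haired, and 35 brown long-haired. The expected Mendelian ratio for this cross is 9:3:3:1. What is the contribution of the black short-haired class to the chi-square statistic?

0.468

Total ratio parts = 16. Expected numbers out of 558:
  black short-haired: 558 × 9/16 = 313.875
  black long-haired: 558 × 3/16 = 104.625
  brown short-haired: 558 × 3/16 = 104.625
  brown long-haired: 558 × 1/16 = 34.875
Contribution of black short-haired: (326 − 313.875)² / 313.875 = 0.4684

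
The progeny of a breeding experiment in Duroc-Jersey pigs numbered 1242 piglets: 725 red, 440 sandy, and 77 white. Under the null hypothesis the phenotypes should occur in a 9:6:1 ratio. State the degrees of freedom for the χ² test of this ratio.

A goodness-of-fit test with 3 phenotype classes has df = 3 − 1 = 2.

2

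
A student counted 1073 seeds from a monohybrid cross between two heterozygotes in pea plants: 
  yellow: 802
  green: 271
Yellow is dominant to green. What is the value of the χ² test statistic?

For a monohybrid cross between heterozygotes with complete dominance, the expected phenotypic ratio is 3:1.
Total ratio parts = 4. Expected numbers out of 1073:
  yellow: 1073 × 3/4 = 804.75
  green: 1073 × 1/4 = 268.25
χ² = Σ (O − E)² / E
  yellow: (802 − 804.75)² / 804.75 = 0.0094
  green: (271 − 268.25)² / 268.25 = 0.0282
χ² = 0.0094 + 0.0282 = 0.0376 ≈ 0.038

0.038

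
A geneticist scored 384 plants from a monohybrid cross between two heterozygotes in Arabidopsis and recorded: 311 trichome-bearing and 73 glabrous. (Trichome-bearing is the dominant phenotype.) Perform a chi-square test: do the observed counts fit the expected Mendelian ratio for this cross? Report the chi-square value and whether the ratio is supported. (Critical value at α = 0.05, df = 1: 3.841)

For a monohybrid cross between heterozygotes with complete dominance, the expected phenotypic ratio is 3:1.
Total ratio parts = 4. Expected numbers out of 384:
  trichome-bearing: 384 × 3/4 = 288
  glabrous: 384 × 1/4 = 96
χ² = Σ (O − E)² / E
  trichome-bearing: (311 − 288)² / 288 = 1.8368
  glabrous: (73 − 96)² / 96 = 5.5104
χ² = 1.8368 + 5.5104 = 7.3472 ≈ 7.347
Degrees of freedom = 2 − 1 = 1; critical value at α = 0.05 is 3.841.
Since 7.347 > 3.841, we reject the null hypothesis — the data do not fit the 3:1 ratio.

7.347; not consistent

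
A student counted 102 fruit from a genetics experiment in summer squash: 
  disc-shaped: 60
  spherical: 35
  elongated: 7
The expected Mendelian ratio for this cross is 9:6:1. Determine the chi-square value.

0.458

The 9:6:1 ratio has 16 parts, so with N = 102 the expected counts are:
  disc-shaped: 102 × 9/16 = 57.375
  spherical: 102 × 6/16 = 38.25
  elongated: 102 × 1/16 = 6.375
χ² = Σ (O − E)² / E
  disc-shaped: (60 − 57.375)² / 57.375 = 0.1201
  spherical: (35 − 38.25)² / 38.25 = 0.2761
  elongated: (7 − 6.375)² / 6.375 = 0.0613
χ² = 0.1201 + 0.2761 + 0.0613 = 0.4575 ≈ 0.458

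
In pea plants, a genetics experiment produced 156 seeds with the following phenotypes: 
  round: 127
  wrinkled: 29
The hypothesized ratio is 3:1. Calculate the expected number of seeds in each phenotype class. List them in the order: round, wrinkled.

Under the 3:1 hypothesis (Σ ratio = 4, N = 156):
  round: 156 × 3/4 = 117
  wrinkled: 156 × 1/4 = 39

117, 39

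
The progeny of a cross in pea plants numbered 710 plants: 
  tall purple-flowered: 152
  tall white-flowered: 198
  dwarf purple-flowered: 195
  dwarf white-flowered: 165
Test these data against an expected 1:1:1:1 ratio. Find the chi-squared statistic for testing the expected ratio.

8.637

Expected counts for N = 710 under a 1:1:1:1 ratio (total parts = 4):
  tall purple-flowered: 710 × 1/4 = 177.5
  tall white-flowered: 710 × 1/4 = 177.5
  dwarf purple-flowered: 710 × 1/4 = 177.5
  dwarf white-flowered: 710 × 1/4 = 177.5
χ² = Σ (O − E)² / E
  tall purple-flowered: (152 − 177.5)² / 177.5 = 3.6634
  tall white-flowered: (198 − 177.5)² / 177.5 = 2.3676
  dwarf purple-flowered: (195 − 177.5)² / 177.5 = 1.7254
  dwarf white-flowered: (165 − 177.5)² / 177.5 = 0.8803
χ² = 3.6634 + 2.3676 + 1.7254 + 0.8803 = 8.6367 ≈ 8.637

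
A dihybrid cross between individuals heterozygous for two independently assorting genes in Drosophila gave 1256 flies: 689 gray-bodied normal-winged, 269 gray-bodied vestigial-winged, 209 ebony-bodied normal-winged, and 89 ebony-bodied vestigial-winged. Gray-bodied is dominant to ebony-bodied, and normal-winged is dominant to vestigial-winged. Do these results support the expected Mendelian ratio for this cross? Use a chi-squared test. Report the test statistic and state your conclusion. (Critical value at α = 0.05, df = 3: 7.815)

9.585; not consistent

A dihybrid F₂ with independent assortment and complete dominance at both loci gives a 9:3:3:1 phenotypic ratio.
Total ratio parts = 16. Expected numbers out of 1256:
  gray-bodied normal-winged: 1256 × 9/16 = 706.5
  gray-bodied vestigial-winged: 1256 × 3/16 = 235.5
  ebony-bodied normal-winged: 1256 × 3/16 = 235.5
  ebony-bodied vestigial-winged: 1256 × 1/16 = 78.5
χ² = Σ (O − E)² / E
  gray-bodied normal-winged: (689 − 706.5)² / 706.5 = 0.4335
  gray-bodied vestigial-winged: (269 − 235.5)² / 235.5 = 4.7654
  ebony-bodied normal-winged: (209 − 235.5)² / 235.5 = 2.9820
  ebony-bodied vestigial-winged: (89 − 78.5)² / 78.5 = 1.4045
χ² = 0.4335 + 4.7654 + 2.9820 + 1.4045 = 9.5854 ≈ 9.585
Degrees of freedom = 4 − 1 = 3; critical value at α = 0.05 is 7.815.
Since 9.585 > 7.815, we reject the null hypothesis — the data do not fit the 9:3:3:1 ratio.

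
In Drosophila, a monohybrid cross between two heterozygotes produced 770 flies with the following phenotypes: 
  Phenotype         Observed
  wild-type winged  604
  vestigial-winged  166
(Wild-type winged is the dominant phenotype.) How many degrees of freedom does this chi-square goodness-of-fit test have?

1

For a monohybrid cross between heterozygotes with complete dominance, the expected phenotypic ratio is 3:1.
A goodness-of-fit test with 2 phenotype classes has df = 2 − 1 = 1.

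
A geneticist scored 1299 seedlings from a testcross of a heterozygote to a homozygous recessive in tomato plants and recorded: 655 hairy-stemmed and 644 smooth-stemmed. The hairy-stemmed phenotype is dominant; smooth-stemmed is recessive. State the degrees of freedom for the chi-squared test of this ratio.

1

A testcross of a heterozygote (Aa × aa) gives a 1:1 phenotypic ratio.
A goodness-of-fit test with 2 phenotype classes has df = 2 − 1 = 1.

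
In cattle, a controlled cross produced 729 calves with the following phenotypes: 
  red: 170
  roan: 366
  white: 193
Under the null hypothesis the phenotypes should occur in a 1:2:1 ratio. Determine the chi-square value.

1.464

Under the 1:2:1 hypothesis (Σ ratio = 4, N = 729):
  red: 729 × 1/4 = 182.25
  roan: 729 × 2/4 = 364.5
  white: 729 × 1/4 = 182.25
χ² = Σ (O − E)² / E
  red: (170 − 182.25)² / 182.25 = 0.8234
  roan: (366 − 364.5)² / 364.5 = 0.0062
  white: (193 − 182.25)² / 182.25 = 0.6341
χ² = 0.8234 + 0.0062 + 0.6341 = 1.4637 ≈ 1.464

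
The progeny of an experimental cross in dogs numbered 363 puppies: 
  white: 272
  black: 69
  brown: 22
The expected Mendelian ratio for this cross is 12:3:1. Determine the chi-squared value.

Under the 12:3:1 hypothesis (Σ ratio = 16, N = 363):
  white: 363 × 12/16 = 272.25
  black: 363 × 3/16 = 68.0625
  brown: 363 × 1/16 = 22.6875
χ² = Σ (O − E)² / E
  white: (272 − 272.25)² / 272.25 = 0.0002
  black: (69 − 68.0625)² / 68.0625 = 0.0129
  brown: (22 − 22.6875)² / 22.6875 = 0.0208
χ² = 0.0002 + 0.0129 + 0.0208 = 0.0339 ≈ 0.034

0.034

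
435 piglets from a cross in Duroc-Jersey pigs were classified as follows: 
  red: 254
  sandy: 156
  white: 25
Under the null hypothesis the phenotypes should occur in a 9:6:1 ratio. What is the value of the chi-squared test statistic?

0.842

Expected counts for N = 435 under a 9:6:1 ratio (total parts = 16):
  red: 435 × 9/16 = 244.6875
  sandy: 435 × 6/16 = 163.125
  white: 435 × 1/16 = 27.1875
χ² = Σ (O − E)² / E
  red: (254 − 244.6875)² / 244.6875 = 0.3544
  sandy: (156 − 163.125)² / 163.125 = 0.3112
  white: (25 − 27.1875)² / 27.1875 = 0.1760
χ² = 0.3544 + 0.3112 + 0.1760 = 0.8416 ≈ 0.842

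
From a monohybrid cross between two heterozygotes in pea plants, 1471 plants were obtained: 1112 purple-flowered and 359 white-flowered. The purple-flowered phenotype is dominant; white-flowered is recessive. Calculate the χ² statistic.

0.278

For a monohybrid cross between heterozygotes with complete dominance, the expected phenotypic ratio is 3:1.
Expected counts for N = 1471 under a 3:1 ratio (total parts = 4):
  purple-flowered: 1471 × 3/4 = 1103.25
  white-flowered: 1471 × 1/4 = 367.75
χ² = Σ (O − E)² / E
  purple-flowered: (1112 − 1103.25)² / 1103.25 = 0.0694
  white-flowered: (359 − 367.75)² / 367.75 = 0.2082
χ² = 0.0694 + 0.2082 = 0.2776 ≈ 0.278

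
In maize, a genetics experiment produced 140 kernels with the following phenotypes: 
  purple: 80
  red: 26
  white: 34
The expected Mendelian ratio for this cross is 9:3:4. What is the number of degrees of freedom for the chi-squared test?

2

A goodness-of-fit test with 3 phenotype classes has df = 3 − 1 = 2.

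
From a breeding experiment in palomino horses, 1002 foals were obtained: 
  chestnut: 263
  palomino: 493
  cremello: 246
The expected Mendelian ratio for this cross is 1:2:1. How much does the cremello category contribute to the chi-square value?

Under the 1:2:1 hypothesis (Σ ratio = 4, N = 1002):
  chestnut: 1002 × 1/4 = 250.5
  palomino: 1002 × 2/4 = 501
  cremello: 1002 × 1/4 = 250.5
Contribution of cremello: (246 − 250.5)² / 250.5 = 0.0808

0.081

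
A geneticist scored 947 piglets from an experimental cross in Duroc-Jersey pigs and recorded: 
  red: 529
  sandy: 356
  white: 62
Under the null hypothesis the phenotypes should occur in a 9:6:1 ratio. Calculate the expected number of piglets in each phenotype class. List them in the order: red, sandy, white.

532.6875, 355.125, 59.1875

Under the 9:6:1 hypothesis (Σ ratio = 16, N = 947):
  red: 947 × 9/16 = 532.6875
  sandy: 947 × 6/16 = 355.125
  white: 947 × 1/16 = 59.1875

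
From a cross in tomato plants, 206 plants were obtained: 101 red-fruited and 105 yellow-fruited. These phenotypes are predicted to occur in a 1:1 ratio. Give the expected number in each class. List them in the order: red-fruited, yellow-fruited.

103, 103

Under the 1:1 hypothesis (Σ ratio = 2, N = 206):
  red-fruited: 206 × 1/2 = 103
  yellow-fruited: 206 × 1/2 = 103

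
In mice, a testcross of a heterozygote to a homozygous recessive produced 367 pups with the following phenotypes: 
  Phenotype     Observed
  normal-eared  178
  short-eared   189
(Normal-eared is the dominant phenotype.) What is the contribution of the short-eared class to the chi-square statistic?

A testcross of a heterozygote (Aa × aa) gives a 1:1 phenotypic ratio.
The 1:1 ratio has 2 parts, so with N = 367 the expected counts are:
  normal-eared: 367 × 1/2 = 183.5
  short-eared: 367 × 1/2 = 183.5
Contribution of short-eared: (189 − 183.5)² / 183.5 = 0.1649

0.165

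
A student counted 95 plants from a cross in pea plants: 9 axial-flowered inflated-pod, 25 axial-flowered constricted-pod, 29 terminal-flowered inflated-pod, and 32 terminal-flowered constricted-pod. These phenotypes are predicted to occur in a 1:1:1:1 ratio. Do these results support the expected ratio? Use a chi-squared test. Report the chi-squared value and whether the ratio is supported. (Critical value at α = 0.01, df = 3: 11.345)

Under the 1:1:1:1 hypothesis (Σ ratio = 4, N = 95):
  axial-flowered inflated-pod: 95 × 1/4 = 23.75
  axial-flowered constricted-pod: 95 × 1/4 = 23.75
  terminal-flowered inflated-pod: 95 × 1/4 = 23.75
  terminal-flowered constricted-pod: 95 × 1/4 = 23.75
χ² = Σ (O − E)² / E
  axial-flowered inflated-pod: (9 − 23.75)² / 23.75 = 9.1605
  axial-flowered constricted-pod: (25 − 23.75)² / 23.75 = 0.0658
  terminal-flowered inflated-pod: (29 − 23.75)² / 23.75 = 1.1605
  terminal-flowered constricted-pod: (32 − 23.75)² / 23.75 = 2.8658
χ² = 9.1605 + 0.0658 + 1.1605 + 2.8658 = 13.2526 ≈ 13.253
Degrees of freedom = 4 − 1 = 3; critical value at α = 0.01 is 11.345.
Since 13.253 > 11.345, we reject the null hypothesis — the data do not fit the 1:1:1:1 ratio.

13.253; not consistent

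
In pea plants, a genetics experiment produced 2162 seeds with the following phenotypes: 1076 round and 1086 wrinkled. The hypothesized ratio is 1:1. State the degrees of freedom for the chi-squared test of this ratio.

1

A goodness-of-fit test with 2 phenotype classes has df = 2 − 1 = 1.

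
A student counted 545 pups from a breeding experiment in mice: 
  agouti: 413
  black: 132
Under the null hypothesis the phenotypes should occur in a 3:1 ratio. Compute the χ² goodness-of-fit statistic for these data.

0.177

Under the 3:1 hypothesis (Σ ratio = 4, N = 545):
  agouti: 545 × 3/4 = 408.75
  black: 545 × 1/4 = 136.25
χ² = Σ (O − E)² / E
  agouti: (413 − 408.75)² / 408.75 = 0.0442
  black: (132 − 136.25)² / 136.25 = 0.1326
χ² = 0.0442 + 0.1326 = 0.1768 ≈ 0.177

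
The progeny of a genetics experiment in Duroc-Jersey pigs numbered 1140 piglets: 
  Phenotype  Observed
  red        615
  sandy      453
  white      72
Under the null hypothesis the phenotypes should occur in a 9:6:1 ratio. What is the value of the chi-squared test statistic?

2.604

The 9:6:1 ratio has 16 parts, so with N = 1140 the expected counts are:
  red: 1140 × 9/16 = 641.25
  sandy: 1140 × 6/16 = 427.5
  white: 1140 × 1/16 = 71.25
χ² = Σ (O − E)² / E
  red: (615 − 641.25)² / 641.25 = 1.0746
  sandy: (453 − 427.5)² / 427.5 = 1.5211
  white: (72 − 71.25)² / 71.25 = 0.0079
χ² = 1.0746 + 1.5211 + 0.0079 = 2.6036 ≈ 2.604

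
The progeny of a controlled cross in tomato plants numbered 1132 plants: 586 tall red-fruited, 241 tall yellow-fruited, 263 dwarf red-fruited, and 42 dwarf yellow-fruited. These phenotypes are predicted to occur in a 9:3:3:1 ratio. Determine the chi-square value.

31.757

Expected counts for N = 1132 under a 9:3:3:1 ratio (total parts = 16):
  tall red-fruited: 1132 × 9/16 = 636.75
  tall yellow-fruited: 1132 × 3/16 = 212.25
  dwarf red-fruited: 1132 × 3/16 = 212.25
  dwarf yellow-fruited: 1132 × 1/16 = 70.75
χ² = Σ (O − E)² / E
  tall red-fruited: (586 − 636.75)² / 636.75 = 4.0449
  tall yellow-fruited: (241 − 212.25)² / 212.25 = 3.8943
  dwarf red-fruited: (263 − 212.25)² / 212.25 = 12.1346
  dwarf yellow-fruited: (42 − 70.75)² / 70.75 = 11.6829
χ² = 4.0449 + 3.8943 + 12.1346 + 11.6829 = 31.7567 ≈ 31.757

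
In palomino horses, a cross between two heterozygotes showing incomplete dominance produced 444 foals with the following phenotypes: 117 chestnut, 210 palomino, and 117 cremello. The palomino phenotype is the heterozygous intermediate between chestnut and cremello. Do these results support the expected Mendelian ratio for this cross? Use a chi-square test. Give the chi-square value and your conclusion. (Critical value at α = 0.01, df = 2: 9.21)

With incomplete dominance, a heterozygote × heterozygote cross gives a 1:2:1 phenotypic ratio.
Under the 1:2:1 hypothesis (Σ ratio = 4, N = 444):
  chestnut: 444 × 1/4 = 111
  palomino: 444 × 2/4 = 222
  cremello: 444 × 1/4 = 111
χ² = Σ (O − E)² / E
  chestnut: (117 − 111)² / 111 = 0.3243
  palomino: (210 − 222)² / 222 = 0.6486
  cremello: (117 − 111)² / 111 = 0.3243
χ² = 0.3243 + 0.6486 + 0.3243 = 1.2972 ≈ 1.297
Degrees of freedom = 3 − 1 = 2; critical value at α = 0.01 is 9.21.
Since 1.297 < 9.21, we fail to reject the null hypothesis — the data are consistent with the 1:2:1 ratio.

1.297; consistent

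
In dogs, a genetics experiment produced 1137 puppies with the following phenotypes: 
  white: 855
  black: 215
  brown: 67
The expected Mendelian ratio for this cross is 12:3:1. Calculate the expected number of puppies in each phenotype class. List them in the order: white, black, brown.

Expected counts for N = 1137 under a 12:3:1 ratio (total parts = 16):
  white: 1137 × 12/16 = 852.75
  black: 1137 × 3/16 = 213.1875
  brown: 1137 × 1/16 = 71.0625

852.75, 213.1875, 71.0625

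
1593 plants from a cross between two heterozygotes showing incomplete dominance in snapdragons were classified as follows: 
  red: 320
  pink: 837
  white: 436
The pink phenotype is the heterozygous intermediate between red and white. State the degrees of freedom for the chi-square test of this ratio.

With incomplete dominance, a heterozygote × heterozygote cross gives a 1:2:1 phenotypic ratio.
A goodness-of-fit test with 3 phenotype classes has df = 3 − 1 = 2.

2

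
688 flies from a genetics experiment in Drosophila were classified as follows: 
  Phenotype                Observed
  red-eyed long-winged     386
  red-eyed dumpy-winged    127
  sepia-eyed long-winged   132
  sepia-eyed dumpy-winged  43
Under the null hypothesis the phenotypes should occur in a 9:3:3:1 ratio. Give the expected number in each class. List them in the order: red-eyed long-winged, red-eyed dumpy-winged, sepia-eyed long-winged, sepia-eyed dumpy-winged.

Under the 9:3:3:1 hypothesis (Σ ratio = 16, N = 688):
  red-eyed long-winged: 688 × 9/16 = 387
  red-eyed dumpy-winged: 688 × 3/16 = 129
  sepia-eyed long-winged: 688 × 3/16 = 129
  sepia-eyed dumpy-winged: 688 × 1/16 = 43

387, 129, 129, 43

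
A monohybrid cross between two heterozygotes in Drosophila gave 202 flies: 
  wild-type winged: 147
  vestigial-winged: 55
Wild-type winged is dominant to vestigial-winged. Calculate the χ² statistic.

For a monohybrid cross between heterozygotes with complete dominance, the expected phenotypic ratio is 3:1.
Under the 3:1 hypothesis (Σ ratio = 4, N = 202):
  wild-type winged: 202 × 3/4 = 151.5
  vestigial-winged: 202 × 1/4 = 50.5
χ² = Σ (O − E)² / E
  wild-type winged: (147 − 151.5)² / 151.5 = 0.1337
  vestigial-winged: (55 − 50.5)² / 50.5 = 0.4010
χ² = 0.1337 + 0.4010 = 0.5347 ≈ 0.535

0.535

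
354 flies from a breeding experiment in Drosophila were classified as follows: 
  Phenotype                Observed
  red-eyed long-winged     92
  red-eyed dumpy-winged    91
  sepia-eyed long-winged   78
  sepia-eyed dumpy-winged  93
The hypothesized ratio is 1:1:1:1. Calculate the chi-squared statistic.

Total ratio parts = 4. Expected numbers out of 354:
  red-eyed long-winged: 354 × 1/4 = 88.5
  red-eyed dumpy-winged: 354 × 1/4 = 88.5
  sepia-eyed long-winged: 354 × 1/4 = 88.5
  sepia-eyed dumpy-winged: 354 × 1/4 = 88.5
χ² = Σ (O − E)² / E
  red-eyed long-winged: (92 − 88.5)² / 88.5 = 0.1384
  red-eyed dumpy-winged: (91 − 88.5)² / 88.5 = 0.0706
  sepia-eyed long-winged: (78 − 88.5)² / 88.5 = 1.2458
  sepia-eyed dumpy-winged: (93 − 88.5)² / 88.5 = 0.2288
χ² = 0.1384 + 0.0706 + 1.2458 + 0.2288 = 1.6836 ≈ 1.684

1.684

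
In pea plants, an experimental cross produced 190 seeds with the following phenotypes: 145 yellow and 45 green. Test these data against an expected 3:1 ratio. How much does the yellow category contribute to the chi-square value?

0.044

Total ratio parts = 4. Expected numbers out of 190:
  yellow: 190 × 3/4 = 142.5
  green: 190 × 1/4 = 47.5
Contribution of yellow: (145 − 142.5)² / 142.5 = 0.0439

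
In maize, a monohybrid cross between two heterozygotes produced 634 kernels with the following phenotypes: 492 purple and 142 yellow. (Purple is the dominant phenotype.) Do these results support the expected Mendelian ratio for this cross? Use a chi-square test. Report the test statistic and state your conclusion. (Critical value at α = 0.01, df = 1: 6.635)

For a monohybrid cross between heterozygotes with complete dominance, the expected phenotypic ratio is 3:1.
Under the 3:1 hypothesis (Σ ratio = 4, N = 634):
  purple: 634 × 3/4 = 475.5
  yellow: 634 × 1/4 = 158.5
χ² = Σ (O − E)² / E
  purple: (492 − 475.5)² / 475.5 = 0.5726
  yellow: (142 − 158.5)² / 158.5 = 1.7177
χ² = 0.5726 + 1.7177 = 2.2903 ≈ 2.290
Degrees of freedom = 2 − 1 = 1; critical value at α = 0.01 is 6.635.
Since 2.290 < 6.635, we fail to reject the null hypothesis — the data are consistent with the 3:1 ratio.

2.290; consistent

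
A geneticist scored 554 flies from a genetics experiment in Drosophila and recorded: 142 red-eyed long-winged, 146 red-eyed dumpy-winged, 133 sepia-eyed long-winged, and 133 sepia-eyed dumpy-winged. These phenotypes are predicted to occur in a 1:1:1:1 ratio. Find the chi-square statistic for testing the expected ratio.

The 1:1:1:1 ratio has 4 parts, so with N = 554 the expected counts are:
  red-eyed long-winged: 554 × 1/4 = 138.5
  red-eyed dumpy-winged: 554 × 1/4 = 138.5
  sepia-eyed long-winged: 554 × 1/4 = 138.5
  sepia-eyed dumpy-winged: 554 × 1/4 = 138.5
χ² = Σ (O − E)² / E
  red-eyed long-winged: (142 − 138.5)² / 138.5 = 0.0884
  red-eyed dumpy-winged: (146 − 138.5)² / 138.5 = 0.4061
  sepia-eyed long-winged: (133 − 138.5)² / 138.5 = 0.2184
  sepia-eyed dumpy-winged: (133 − 138.5)² / 138.5 = 0.2184
χ² = 0.0884 + 0.4061 + 0.2184 + 0.2184 = 0.9313 ≈ 0.931

0.931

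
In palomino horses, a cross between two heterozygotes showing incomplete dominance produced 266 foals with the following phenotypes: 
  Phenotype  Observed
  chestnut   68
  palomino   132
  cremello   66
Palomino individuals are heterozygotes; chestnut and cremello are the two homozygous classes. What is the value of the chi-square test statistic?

With incomplete dominance, a heterozygote × heterozygote cross gives a 1:2:1 phenotypic ratio.
Expected counts for N = 266 under a 1:2:1 ratio (total parts = 4):
  chestnut: 266 × 1/4 = 66.5
  palomino: 266 × 2/4 = 133
  cremello: 266 × 1/4 = 66.5
χ² = Σ (O − E)² / E
  chestnut: (68 − 66.5)² / 66.5 = 0.0338
  palomino: (132 − 133)² / 133 = 0.0075
  cremello: (66 − 66.5)² / 66.5 = 0.0038
χ² = 0.0338 + 0.0075 + 0.0038 = 0.0451 ≈ 0.045

0.045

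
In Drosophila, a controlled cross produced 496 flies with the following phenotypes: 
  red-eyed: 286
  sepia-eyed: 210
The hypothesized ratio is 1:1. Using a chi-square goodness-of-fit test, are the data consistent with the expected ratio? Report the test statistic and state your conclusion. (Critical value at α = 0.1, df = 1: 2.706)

Under the 1:1 hypothesis (Σ ratio = 2, N = 496):
  red-eyed: 496 × 1/2 = 248
  sepia-eyed: 496 × 1/2 = 248
χ² = Σ (O − E)² / E
  red-eyed: (286 − 248)² / 248 = 5.8226
  sepia-eyed: (210 − 248)² / 248 = 5.8226
χ² = 5.8226 + 5.8226 = 11.6452 ≈ 11.645
Degrees of freedom = 2 − 1 = 1; critical value at α = 0.1 is 2.706.
Since 11.645 > 2.706, we reject the null hypothesis — the data do not fit the 1:1 ratio.

11.645; not consistent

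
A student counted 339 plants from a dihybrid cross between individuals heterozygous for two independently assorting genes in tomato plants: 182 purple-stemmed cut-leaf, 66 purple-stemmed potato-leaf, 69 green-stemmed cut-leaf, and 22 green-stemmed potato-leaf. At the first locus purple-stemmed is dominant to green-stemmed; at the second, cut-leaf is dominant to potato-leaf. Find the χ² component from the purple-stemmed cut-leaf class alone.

A dihybrid F₂ with independent assortment and complete dominance at both loci gives a 9:3:3:1 phenotypic ratio.
The 9:3:3:1 ratio has 16 parts, so with N = 339 the expected counts are:
  purple-stemmed cut-leaf: 339 × 9/16 = 190.6875
  purple-stemmed potato-leaf: 339 × 3/16 = 63.5625
  green-stemmed cut-leaf: 339 × 3/16 = 63.5625
  green-stemmed potato-leaf: 339 × 1/16 = 21.1875
Contribution of purple-stemmed cut-leaf: (182 − 190.6875)² / 190.6875 = 0.3958

0.396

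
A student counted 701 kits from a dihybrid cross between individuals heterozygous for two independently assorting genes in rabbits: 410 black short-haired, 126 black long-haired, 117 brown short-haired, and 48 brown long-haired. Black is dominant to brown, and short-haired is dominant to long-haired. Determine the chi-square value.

A dihybrid F₂ with independent assortment and complete dominance at both loci gives a 9:3:3:1 phenotypic ratio.
Under the 9:3:3:1 hypothesis (Σ ratio = 16, N = 701):
  black short-haired: 701 × 9/16 = 394.3125
  black long-haired: 701 × 3/16 = 131.4375
  brown short-haired: 701 × 3/16 = 131.4375
  brown long-haired: 701 × 1/16 = 43.8125
χ² = Σ (O − E)² / E
  black short-haired: (410 − 394.3125)² / 394.3125 = 0.6241
  black long-haired: (126 − 131.4375)² / 131.4375 = 0.2249
  brown short-haired: (117 − 131.4375)² / 131.4375 = 1.5859
  brown long-haired: (48 − 43.8125)² / 43.8125 = 0.4002
χ² = 0.6241 + 0.2249 + 1.5859 + 0.4002 = 2.8351 ≈ 2.835

2.835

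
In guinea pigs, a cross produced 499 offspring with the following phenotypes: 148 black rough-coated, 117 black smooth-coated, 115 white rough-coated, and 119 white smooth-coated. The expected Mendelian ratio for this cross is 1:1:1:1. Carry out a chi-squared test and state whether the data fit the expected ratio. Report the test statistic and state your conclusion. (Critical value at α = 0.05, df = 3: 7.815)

The 1:1:1:1 ratio has 4 parts, so with N = 499 the expected counts are:
  black rough-coated: 499 × 1/4 = 124.75
  black smooth-coated: 499 × 1/4 = 124.75
  white rough-coated: 499 × 1/4 = 124.75
  white smooth-coated: 499 × 1/4 = 124.75
χ² = Σ (O − E)² / E
  black rough-coated: (148 − 124.75)² / 124.75 = 4.3332
  black smooth-coated: (117 − 124.75)² / 124.75 = 0.4815
  white rough-coated: (115 − 124.75)² / 124.75 = 0.7620
  white smooth-coated: (119 − 124.75)² / 124.75 = 0.2650
χ² = 4.3332 + 0.4815 + 0.7620 + 0.2650 = 5.8417 ≈ 5.842
Degrees of freedom = 4 − 1 = 3; critical value at α = 0.05 is 7.815.
Since 5.842 < 7.815, we fail to reject the null hypothesis — the data are consistent with the 1:1:1:1 ratio.

5.842; consistent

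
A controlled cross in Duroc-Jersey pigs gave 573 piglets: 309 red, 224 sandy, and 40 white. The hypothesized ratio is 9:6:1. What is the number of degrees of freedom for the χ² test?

A goodness-of-fit test with 3 phenotype classes has df = 3 − 1 = 2.

2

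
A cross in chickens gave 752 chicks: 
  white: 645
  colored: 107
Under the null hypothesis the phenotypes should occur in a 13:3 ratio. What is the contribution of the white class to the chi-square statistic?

Total ratio parts = 16. Expected numbers out of 752:
  white: 752 × 13/16 = 611
  colored: 752 × 3/16 = 141
Contribution of white: (645 − 611)² / 611 = 1.8920

1.892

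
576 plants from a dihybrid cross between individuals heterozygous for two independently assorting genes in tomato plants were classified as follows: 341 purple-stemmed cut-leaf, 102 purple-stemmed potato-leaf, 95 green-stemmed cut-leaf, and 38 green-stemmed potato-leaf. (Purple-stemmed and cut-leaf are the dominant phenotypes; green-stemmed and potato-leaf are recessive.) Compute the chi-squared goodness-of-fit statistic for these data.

A dihybrid F₂ with independent assortment and complete dominance at both loci gives a 9:3:3:1 phenotypic ratio.
Expected counts for N = 576 under a 9:3:3:1 ratio (total parts = 16):
  purple-stemmed cut-leaf: 576 × 9/16 = 324
  purple-stemmed potato-leaf: 576 × 3/16 = 108
  green-stemmed cut-leaf: 576 × 3/16 = 108
  green-stemmed potato-leaf: 576 × 1/16 = 36
χ² = Σ (O − E)² / E
  purple-stemmed cut-leaf: (341 − 324)² / 324 = 0.8920
  purple-stemmed potato-leaf: (102 − 108)² / 108 = 0.3333
  green-stemmed cut-leaf: (95 − 108)² / 108 = 1.5648
  green-stemmed potato-leaf: (38 − 36)² / 36 = 0.1111
χ² = 0.8920 + 0.3333 + 1.5648 + 0.1111 = 2.9012 ≈ 2.901

2.901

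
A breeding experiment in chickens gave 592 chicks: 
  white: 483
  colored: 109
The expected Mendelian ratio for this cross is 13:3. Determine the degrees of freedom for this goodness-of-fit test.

A goodness-of-fit test with 2 phenotype classes has df = 2 − 1 = 1.

1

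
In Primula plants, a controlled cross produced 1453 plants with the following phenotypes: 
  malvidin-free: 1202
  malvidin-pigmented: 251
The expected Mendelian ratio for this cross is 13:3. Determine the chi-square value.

Expected counts for N = 1453 under a 13:3 ratio (total parts = 16):
  malvidin-free: 1453 × 13/16 = 1180.5625
  malvidin-pigmented: 1453 × 3/16 = 272.4375
χ² = Σ (O − E)² / E
  malvidin-free: (1202 − 1180.5625)² / 1180.5625 = 0.3893
  malvidin-pigmented: (251 − 272.4375)² / 272.4375 = 1.6869
χ² = 0.3893 + 1.6869 = 2.0762 ≈ 2.076

2.076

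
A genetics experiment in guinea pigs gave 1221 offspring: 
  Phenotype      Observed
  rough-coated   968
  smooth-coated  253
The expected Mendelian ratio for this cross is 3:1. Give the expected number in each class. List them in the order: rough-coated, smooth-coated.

The 3:1 ratio has 4 parts, so with N = 1221 the expected counts are:
  rough-coated: 1221 × 3/4 = 915.75
  smooth-coated: 1221 × 1/4 = 305.25

915.75, 305.25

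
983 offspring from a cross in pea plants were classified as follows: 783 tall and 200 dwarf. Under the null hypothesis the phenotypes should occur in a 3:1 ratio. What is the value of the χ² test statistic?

11.356

Total ratio parts = 4. Expected numbers out of 983:
  tall: 983 × 3/4 = 737.25
  dwarf: 983 × 1/4 = 245.75
χ² = Σ (O − E)² / E
  tall: (783 − 737.25)² / 737.25 = 2.8390
  dwarf: (200 − 245.75)² / 245.75 = 8.5170
χ² = 2.8390 + 8.5170 = 11.356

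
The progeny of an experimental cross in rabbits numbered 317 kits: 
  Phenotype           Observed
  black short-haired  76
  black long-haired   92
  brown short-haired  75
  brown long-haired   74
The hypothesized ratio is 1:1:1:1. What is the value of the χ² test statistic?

Under the 1:1:1:1 hypothesis (Σ ratio = 4, N = 317):
  black short-haired: 317 × 1/4 = 79.25
  black long-haired: 317 × 1/4 = 79.25
  brown short-haired: 317 × 1/4 = 79.25
  brown long-haired: 317 × 1/4 = 79.25
χ² = Σ (O − E)² / E
  black short-haired: (76 − 79.25)² / 79.25 = 0.1333
  black long-haired: (92 − 79.25)² / 79.25 = 2.0513
  brown short-haired: (75 − 79.25)² / 79.25 = 0.2279
  brown long-haired: (74 − 79.25)² / 79.25 = 0.3478
χ² = 0.1333 + 2.0513 + 0.2279 + 0.3478 = 2.7603 ≈ 2.760

2.760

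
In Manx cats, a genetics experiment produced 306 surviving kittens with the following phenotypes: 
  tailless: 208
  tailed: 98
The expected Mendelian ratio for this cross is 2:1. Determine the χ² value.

Total ratio parts = 3. Expected numbers out of 306:
  tailless: 306 × 2/3 = 204
  tailed: 306 × 1/3 = 102
χ² = Σ (O − E)² / E
  tailless: (208 − 204)² / 204 = 0.0784
  tailed: (98 − 102)² / 102 = 0.1569
χ² = 0.0784 + 0.1569 = 0.2353 ≈ 0.235

0.235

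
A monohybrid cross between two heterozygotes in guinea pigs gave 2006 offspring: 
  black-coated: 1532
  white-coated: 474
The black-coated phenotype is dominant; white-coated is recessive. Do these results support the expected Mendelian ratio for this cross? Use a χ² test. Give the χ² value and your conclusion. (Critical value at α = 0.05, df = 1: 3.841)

For a monohybrid cross between heterozygotes with complete dominance, the expected phenotypic ratio is 3:1.
Under the 3:1 hypothesis (Σ ratio = 4, N = 2006):
  black-coated: 2006 × 3/4 = 1504.5
  white-coated: 2006 × 1/4 = 501.5
χ² = Σ (O − E)² / E
  black-coated: (1532 − 1504.5)² / 1504.5 = 0.5027
  white-coated: (474 − 501.5)² / 501.5 = 1.5080
χ² = 0.5027 + 1.5080 = 2.0107 ≈ 2.011
Degrees of freedom = 2 − 1 = 1; critical value at α = 0.05 is 3.841.
Since 2.011 < 3.841, we fail to reject the null hypothesis — the data are consistent with the 3:1 ratio.

2.011; consistent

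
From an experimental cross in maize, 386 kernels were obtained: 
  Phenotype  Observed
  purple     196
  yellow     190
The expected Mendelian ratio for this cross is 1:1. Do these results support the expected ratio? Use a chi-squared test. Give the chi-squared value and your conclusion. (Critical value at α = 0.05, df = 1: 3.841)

0.093; consistent

Expected counts for N = 386 under a 1:1 ratio (total parts = 2):
  purple: 386 × 1/2 = 193
  yellow: 386 × 1/2 = 193
χ² = Σ (O − E)² / E
  purple: (196 − 193)² / 193 = 0.0466
  yellow: (190 − 193)² / 193 = 0.0466
χ² = 0.0466 + 0.0466 = 0.0932 ≈ 0.093
Degrees of freedom = 2 − 1 = 1; critical value at α = 0.05 is 3.841.
Since 0.093 < 3.841, we fail to reject the null hypothesis — the data are consistent with the 1:1 ratio.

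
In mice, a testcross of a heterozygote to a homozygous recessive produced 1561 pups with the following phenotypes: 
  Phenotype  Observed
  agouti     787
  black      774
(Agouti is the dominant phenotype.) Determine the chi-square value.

0.108

A testcross of a heterozygote (Aa × aa) gives a 1:1 phenotypic ratio.
Total ratio parts = 2. Expected numbers out of 1561:
  agouti: 1561 × 1/2 = 780.5
  black: 1561 × 1/2 = 780.5
χ² = Σ (O − E)² / E
  agouti: (787 − 780.5)² / 780.5 = 0.0541
  black: (774 − 780.5)² / 780.5 = 0.0541
χ² = 0.0541 + 0.0541 = 0.1082 ≈ 0.108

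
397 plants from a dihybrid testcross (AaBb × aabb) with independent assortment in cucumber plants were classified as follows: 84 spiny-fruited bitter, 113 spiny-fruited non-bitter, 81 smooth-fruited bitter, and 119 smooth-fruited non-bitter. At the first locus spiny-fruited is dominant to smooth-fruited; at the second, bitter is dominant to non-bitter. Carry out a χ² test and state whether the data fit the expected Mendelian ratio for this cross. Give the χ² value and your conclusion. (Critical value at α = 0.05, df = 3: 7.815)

11.534; not consistent

A dihybrid testcross with independent assortment gives a 1:1:1:1 ratio.
Expected counts for N = 397 under a 1:1:1:1 ratio (total parts = 4):
  spiny-fruited bitter: 397 × 1/4 = 99.25
  spiny-fruited non-bitter: 397 × 1/4 = 99.25
  smooth-fruited bitter: 397 × 1/4 = 99.25
  smooth-fruited non-bitter: 397 × 1/4 = 99.25
χ² = Σ (O − E)² / E
  spiny-fruited bitter: (84 − 99.25)² / 99.25 = 2.3432
  spiny-fruited non-bitter: (113 − 99.25)² / 99.25 = 1.9049
  smooth-fruited bitter: (81 − 99.25)² / 99.25 = 3.3558
  smooth-fruited non-bitter: (119 − 99.25)² / 99.25 = 3.9301
χ² = 2.3432 + 1.9049 + 3.3558 + 3.9301 = 11.534
Degrees of freedom = 4 − 1 = 3; critical value at α = 0.05 is 7.815.
Since 11.534 > 7.815, we reject the null hypothesis — the data do not fit the 1:1:1:1 ratio.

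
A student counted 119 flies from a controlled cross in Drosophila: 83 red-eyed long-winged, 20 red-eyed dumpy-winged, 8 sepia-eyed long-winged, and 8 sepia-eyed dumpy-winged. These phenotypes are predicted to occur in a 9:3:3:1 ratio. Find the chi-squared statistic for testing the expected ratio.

Total ratio parts = 16. Expected numbers out of 119:
  red-eyed long-winged: 119 × 9/16 = 66.9375
  red-eyed dumpy-winged: 119 × 3/16 = 22.3125
  sepia-eyed long-winged: 119 × 3/16 = 22.3125
  sepia-eyed dumpy-winged: 119 × 1/16 = 7.4375
χ² = Σ (O − E)² / E
  red-eyed long-winged: (83 − 66.9375)² / 66.9375 = 3.8544
  red-eyed dumpy-winged: (20 − 22.3125)² / 22.3125 = 0.2397
  sepia-eyed long-winged: (8 − 22.3125)² / 22.3125 = 9.1808
  sepia-eyed dumpy-winged: (8 − 7.4375)² / 7.4375 = 0.0425
χ² = 3.8544 + 0.2397 + 9.1808 + 0.0425 = 13.3174 ≈ 13.317

13.317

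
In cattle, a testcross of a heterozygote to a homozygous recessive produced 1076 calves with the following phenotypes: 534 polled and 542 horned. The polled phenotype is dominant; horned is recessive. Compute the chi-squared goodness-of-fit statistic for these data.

A testcross of a heterozygote (Aa × aa) gives a 1:1 phenotypic ratio.
Expected counts for N = 1076 under a 1:1 ratio (total parts = 2):
  polled: 1076 × 1/2 = 538
  horned: 1076 × 1/2 = 538
χ² = Σ (O − E)² / E
  polled: (534 − 538)² / 538 = 0.0297
  horned: (542 − 538)² / 538 = 0.0297
χ² = 0.0297 + 0.0297 = 0.0594 ≈ 0.059

0.059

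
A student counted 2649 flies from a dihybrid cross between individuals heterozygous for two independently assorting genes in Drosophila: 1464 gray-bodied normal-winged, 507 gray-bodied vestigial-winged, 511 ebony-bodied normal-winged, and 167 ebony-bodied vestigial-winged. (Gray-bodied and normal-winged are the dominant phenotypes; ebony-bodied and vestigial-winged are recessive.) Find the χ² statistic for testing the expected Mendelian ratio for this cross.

A dihybrid F₂ with independent assortment and complete dominance at both loci gives a 9:3:3:1 phenotypic ratio.
The 9:3:3:1 ratio has 16 parts, so with N = 2649 the expected counts are:
  gray-bodied normal-winged: 2649 × 9/16 = 1490.0625
  gray-bodied vestigial-winged: 2649 × 3/16 = 496.6875
  ebony-bodied normal-winged: 2649 × 3/16 = 496.6875
  ebony-bodied vestigial-winged: 2649 × 1/16 = 165.5625
χ² = Σ (O − E)² / E
  gray-bodied normal-winged: (1464 − 1490.0625)² / 1490.0625 = 0.4559
  gray-bodied vestigial-winged: (507 − 496.6875)² / 496.6875 = 0.2141
  ebony-bodied normal-winged: (511 − 496.6875)² / 496.6875 = 0.4124
  ebony-bodied vestigial-winged: (167 − 165.5625)² / 165.5625 = 0.0125
χ² = 0.4559 + 0.2141 + 0.4124 + 0.0125 = 1.0949 ≈ 1.095

1.095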